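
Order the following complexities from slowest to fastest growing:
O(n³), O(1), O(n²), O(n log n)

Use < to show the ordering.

Ordered by growth rate: O(1) < O(n log n) < O(n²) < O(n³)

Answer: O(1) < O(n log n) < O(n²) < O(n³)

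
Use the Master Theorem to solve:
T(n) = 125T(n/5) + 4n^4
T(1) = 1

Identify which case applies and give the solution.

a=125, b=5, f(n)=4n^4. log_5(125) = 3. Since c=4 > 3 and the regularity condition holds (125(n/5)^4 = (125/5^4)n^4 with 125/5^4 < 1), Case 3 applies: T(n) = Θ(f(n)) = O(n^4).

Answer: O(n^4) - Case 3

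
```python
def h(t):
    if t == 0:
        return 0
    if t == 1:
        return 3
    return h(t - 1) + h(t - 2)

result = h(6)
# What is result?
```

Build up from base cases: h(0)=0, h(1)=3, h(2)=3, h(3)=6, h(4)=9, h(5)=15, h(6)=24

Answer: 24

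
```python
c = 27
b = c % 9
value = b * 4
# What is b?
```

Trace:
`c = 27` → c = 27
`b = c % 9` → b = 0
`value = b * 4` → value = 0
So b = 0

Answer: 0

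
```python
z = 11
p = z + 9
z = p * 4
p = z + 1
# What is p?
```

Trace:
`z = 11` → z = 11
`p = z + 9` → p = 20
`z = p * 4` → z = 80
`p = z + 1` → p = 81
So p = 81

Answer: 81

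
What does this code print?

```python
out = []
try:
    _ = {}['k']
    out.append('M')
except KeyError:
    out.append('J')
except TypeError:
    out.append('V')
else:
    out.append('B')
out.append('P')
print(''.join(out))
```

Execution trace: 'J' (except KeyError) → 'P' (after the try/except). Output: JP

Answer: JP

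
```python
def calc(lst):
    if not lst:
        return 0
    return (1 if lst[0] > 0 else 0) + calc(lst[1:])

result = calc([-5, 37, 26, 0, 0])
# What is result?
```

Count of positive elements in [-5, 37, 26, 0, 0] = 2

Answer: 2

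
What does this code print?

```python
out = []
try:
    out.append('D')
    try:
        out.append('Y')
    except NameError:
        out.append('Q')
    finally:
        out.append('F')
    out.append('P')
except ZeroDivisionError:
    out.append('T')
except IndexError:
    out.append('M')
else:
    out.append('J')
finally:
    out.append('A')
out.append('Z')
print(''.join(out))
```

Execution trace: 'D' (try body) → 'Y' (inner try body, no exception) → 'F' (inner finally) → 'P' (try body, no exception) → 'J' (else) → 'A' (finally) → 'Z' (after the try/except). Output: DYFPJAZ

Answer: DYFPJAZ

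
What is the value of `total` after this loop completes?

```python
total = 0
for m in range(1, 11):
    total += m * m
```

Sum of squares 1² to 10² = 385
`total` takes the values: 0 → 1 → 5 → 14 → 30 → 55 → 91 → 140 → 204 → 285 → 385

Answer: 385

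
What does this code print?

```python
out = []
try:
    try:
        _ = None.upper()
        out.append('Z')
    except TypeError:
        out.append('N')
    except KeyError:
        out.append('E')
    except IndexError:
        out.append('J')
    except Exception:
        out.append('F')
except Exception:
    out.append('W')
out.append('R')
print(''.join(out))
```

Execution trace: 'F' (inner except Exception) → 'R' (after the try/except). Output: FR

Answer: FR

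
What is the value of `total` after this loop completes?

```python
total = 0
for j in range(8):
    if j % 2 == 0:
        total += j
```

Sum of even numbers 0 to 7
`total` takes the values: 0 → 2 → 6 → 12

Answer: 12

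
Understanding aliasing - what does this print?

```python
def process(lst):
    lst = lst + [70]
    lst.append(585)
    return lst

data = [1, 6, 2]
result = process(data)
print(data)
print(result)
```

Key concept: rebinding parameter vs mutation.
Step by step:
`data = [1, 6, 2]` → data = [1, 6, 2]
`result = process(data)` → result = [1, 6, 2, 70, 585]
`print(data)` → prints [1, 6, 2]
`print(result)` → prints [1, 6, 2, 70, 585]

Answer:
[1, 6, 2]
[1, 6, 2, 70, 585]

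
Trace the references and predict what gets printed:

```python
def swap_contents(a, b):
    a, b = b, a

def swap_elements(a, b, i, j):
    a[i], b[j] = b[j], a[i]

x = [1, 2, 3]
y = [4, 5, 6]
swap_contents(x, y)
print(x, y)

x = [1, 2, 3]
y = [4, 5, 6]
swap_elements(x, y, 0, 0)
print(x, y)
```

Key concept: parameter rebinding vs mutation.
Step by step:
`x = [1, 2, 3]` → x = [1, 2, 3]
`y = [4, 5, 6]` → y = [4, 5, 6]
`swap_contents(x, y)` → no visible change to tracked variables
`print(x, y)` → prints [1, 2, 3] [4, 5, 6]
`x = [1, 2, 3]` → x = [1, 2, 3]
`y = [4, 5, 6]` → y = [4, 5, 6]
`swap_elements(x, y, 0, 0)` → x = [4, 2, 3]; y = [1, 5, 6]
`print(x, y)` → prints [4, 2, 3] [1, 5, 6]

Answer:
[1, 2, 3] [4, 5, 6]
[4, 2, 3] [1, 5, 6]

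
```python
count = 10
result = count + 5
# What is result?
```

Trace:
`count = 10` → count = 10
`result = count + 5` → result = 15
So result = 15

Answer: 15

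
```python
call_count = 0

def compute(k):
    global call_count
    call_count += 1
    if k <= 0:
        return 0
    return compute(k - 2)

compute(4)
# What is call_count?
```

Linear recursion stepping by 2: 3 calls from k=4 down to ≤0.

Answer: 3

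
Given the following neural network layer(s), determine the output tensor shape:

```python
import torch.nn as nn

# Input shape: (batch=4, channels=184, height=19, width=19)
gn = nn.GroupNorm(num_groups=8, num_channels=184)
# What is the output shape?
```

Input: (4, 184, 19, 19) -> Output: (4, 184, 19, 19)

Answer: (4, 184, 19, 19)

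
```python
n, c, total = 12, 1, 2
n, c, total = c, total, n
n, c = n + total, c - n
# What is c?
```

Trace:
`n, c, total = 12, 1, 2` → n = 12; c = 1; total = 2
`n, c, total = c, total, n` → n = 1; c = 2; total = 12
`n, c = n + total, c - n` → n = 13; c = 1
So c = 1

Answer: 1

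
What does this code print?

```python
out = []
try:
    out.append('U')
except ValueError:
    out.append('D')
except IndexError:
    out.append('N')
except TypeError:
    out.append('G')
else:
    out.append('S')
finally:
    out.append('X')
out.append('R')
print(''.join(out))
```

Execution trace: 'U' (try body, no exception) → 'S' (else) → 'X' (finally) → 'R' (after the try/except). Output: USXR

Answer: USXR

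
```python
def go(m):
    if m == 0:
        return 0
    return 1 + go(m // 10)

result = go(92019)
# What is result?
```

Count of digits of 92019: 5

Answer: 5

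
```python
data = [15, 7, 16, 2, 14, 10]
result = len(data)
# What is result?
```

Trace:
`data = [15, 7, 16, 2, 14, 10]` → data = [15, 7, 16, 2, 14, 10]
`result = len(data)` → result = 6
So result = 6

Answer: 6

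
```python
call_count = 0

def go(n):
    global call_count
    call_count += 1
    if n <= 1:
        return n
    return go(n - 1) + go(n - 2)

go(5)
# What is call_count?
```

Calls(n) = 1 + Calls(n-1) + Calls(n-2); Calls(0)=Calls(1)=1. For n=5 this gives 15.

Answer: 15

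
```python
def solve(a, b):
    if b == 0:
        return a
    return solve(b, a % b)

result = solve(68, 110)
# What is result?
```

solve(68, 110) -> solve(110, 68) -> solve(68, 42) -> solve(42, 26) -> solve(26, 16) -> solve(16, 10) -> solve(10, 6) -> solve(6, 4) -> solve(4, 2) -> solve(2, 0) -> 2

Answer: 2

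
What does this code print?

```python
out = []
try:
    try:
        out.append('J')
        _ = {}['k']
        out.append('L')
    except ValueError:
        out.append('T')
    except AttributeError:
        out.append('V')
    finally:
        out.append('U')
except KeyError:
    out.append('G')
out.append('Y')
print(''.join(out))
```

Execution trace: 'J' (try body) → 'U' (finally) → 'G' (outer except KeyError) → 'Y' (after the try/except). Output: JUGY

Answer: JUGY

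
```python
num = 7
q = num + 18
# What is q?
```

Trace:
`num = 7` → num = 7
`q = num + 18` → q = 25
So q = 25

Answer: 25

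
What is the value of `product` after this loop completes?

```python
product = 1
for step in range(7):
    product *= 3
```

3^7 = 2187
`product` takes the values: 1 → 3 → 9 → 27 → 81 → 243 → 729 → 2187

Answer: 2187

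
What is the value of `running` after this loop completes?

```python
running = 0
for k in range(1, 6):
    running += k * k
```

Sum of squares 1² to 5² = 55
`running` takes the values: 0 → 1 → 5 → 14 → 30 → 55

Answer: 55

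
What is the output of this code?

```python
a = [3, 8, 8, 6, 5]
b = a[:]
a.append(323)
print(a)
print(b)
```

Key concept: slice [:] creates copy.
Step by step:
`a = [3, 8, 8, 6, 5]` → a = [3, 8, 8, 6, 5]
`b = a[:]` → b = [3, 8, 8, 6, 5]
`a.append(323)` → a = [3, 8, 8, 6, 5, 323]
`print(a)` → prints [3, 8, 8, 6, 5, 323]
`print(b)` → prints [3, 8, 8, 6, 5]

Answer:
[3, 8, 8, 6, 5, 323]
[3, 8, 8, 6, 5]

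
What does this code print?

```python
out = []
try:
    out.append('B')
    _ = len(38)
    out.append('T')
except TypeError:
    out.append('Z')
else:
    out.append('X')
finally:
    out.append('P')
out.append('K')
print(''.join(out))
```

Execution trace: 'B' (try body) → 'Z' (except TypeError) → 'P' (finally) → 'K' (after the try/except). Output: BZPK

Answer: BZPK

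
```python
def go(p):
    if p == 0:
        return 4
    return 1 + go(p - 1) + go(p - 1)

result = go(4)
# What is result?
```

go(p) = 1 + 2·go(p-1), go(0)=4. Closed form: (4+1)·2^4 - 1 = 79.

Answer: 79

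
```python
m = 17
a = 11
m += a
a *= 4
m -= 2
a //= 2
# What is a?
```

Trace:
`m = 17` → m = 17
`a = 11` → a = 11
`m += a` → m = 28
`a *= 4` → a = 44
`m -= 2` → m = 26
`a //= 2` → a = 22
So a = 22

Answer: 22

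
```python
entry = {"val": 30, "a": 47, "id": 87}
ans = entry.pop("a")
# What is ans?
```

Trace:
`entry = {"val": 30, "a": 47, "id": 87}` → entry = {'val': 30, 'a': 47, 'id': 87}
`ans = entry.pop("a")` → entry = {'val': 30, 'id': 87}; ans = 47
So ans = 47

Answer: 47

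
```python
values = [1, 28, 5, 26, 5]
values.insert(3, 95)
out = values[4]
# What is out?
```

Trace:
`values = [1, 28, 5, 26, 5]` → values = [1, 28, 5, 26, 5]
`values.insert(3, 95)` → values = [1, 28, 5, 95, 26, 5]
`out = values[4]` → out = 26
So out = 26

Answer: 26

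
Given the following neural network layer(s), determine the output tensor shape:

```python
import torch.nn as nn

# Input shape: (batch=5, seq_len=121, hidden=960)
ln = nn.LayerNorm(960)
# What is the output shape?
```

Input: (5, 121, 960) -> Output: (5, 121, 960)

Answer: (5, 121, 960)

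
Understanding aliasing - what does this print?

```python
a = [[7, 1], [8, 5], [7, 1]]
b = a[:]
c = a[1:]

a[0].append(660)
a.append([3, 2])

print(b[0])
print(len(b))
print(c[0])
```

Key concept: slice with nested mutation.
Step by step:
`a = [[7, 1], [8, 5], [7, 1]]` → a = [[7, 1], [8, 5], [7, 1]]
`b = a[:]` → b = [[7, 1], [8, 5], [7, 1]]
`c = a[1:]` → c = [[8, 5], [7, 1]]
`a[0].append(660)` → a = [[7, 1, 660], [8, 5], [7, 1]]; b = [[7, 1, 660], [8, 5], [7, 1]]
`a.append([3, 2])` → a = [[7, 1, 660], [8, 5], [7, 1], [3, 2]]
`print(b[0])` → prints [7, 1, 660]
`print(len(b))` → prints 3
`print(c[0])` → prints [8, 5]

Answer:
[7, 1, 660]
3
[8, 5]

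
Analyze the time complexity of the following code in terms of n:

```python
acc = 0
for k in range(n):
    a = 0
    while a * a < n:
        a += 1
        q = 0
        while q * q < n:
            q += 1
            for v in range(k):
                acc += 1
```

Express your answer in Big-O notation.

Each loop level contributes: n × √n × √n × n. Multiplying the contributions gives O(n^3).

Answer: O(n^3)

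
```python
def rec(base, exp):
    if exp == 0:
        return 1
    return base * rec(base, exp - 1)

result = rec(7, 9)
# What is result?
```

rec(7, 9) = 7 * 7 * 7 * 7 * 7 * 7 * 7 * 7 * 7 = 40353607

Answer: 40353607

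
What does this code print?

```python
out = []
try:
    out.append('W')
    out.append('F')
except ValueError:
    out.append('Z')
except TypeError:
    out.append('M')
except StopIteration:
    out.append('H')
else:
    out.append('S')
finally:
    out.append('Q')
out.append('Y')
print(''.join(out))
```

Execution trace: 'W' (try body) → 'F' (try body, no exception) → 'S' (else) → 'Q' (finally) → 'Y' (after the try/except). Output: WFSQY

Answer: WFSQY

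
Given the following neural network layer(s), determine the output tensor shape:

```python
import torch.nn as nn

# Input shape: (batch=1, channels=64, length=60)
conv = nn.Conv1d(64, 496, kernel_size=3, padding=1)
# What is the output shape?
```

Input: (1, 64, 60) -> Output: (1, 496, 60)

Answer: (1, 496, 60)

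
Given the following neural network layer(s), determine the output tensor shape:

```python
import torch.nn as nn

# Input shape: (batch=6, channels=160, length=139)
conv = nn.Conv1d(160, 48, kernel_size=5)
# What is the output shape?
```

Input: (6, 160, 139) -> Output: (6, 48, 135)

Answer: (6, 48, 135)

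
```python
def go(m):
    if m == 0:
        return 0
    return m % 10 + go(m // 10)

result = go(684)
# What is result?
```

Sum of digits of 684: 4 + 8 + 6 = 18

Answer: 18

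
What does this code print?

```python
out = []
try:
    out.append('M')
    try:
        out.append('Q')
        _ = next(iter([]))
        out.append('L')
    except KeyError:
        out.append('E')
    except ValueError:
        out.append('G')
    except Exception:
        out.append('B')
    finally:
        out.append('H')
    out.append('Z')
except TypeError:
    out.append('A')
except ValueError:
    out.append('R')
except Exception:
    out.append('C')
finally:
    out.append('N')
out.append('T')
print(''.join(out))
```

Execution trace: 'M' (try body) → 'Q' (inner try body) → 'B' (inner except Exception) → 'H' (inner finally) → 'Z' (try body, no exception) → 'N' (finally) → 'T' (after the try/except). Output: MQBHZNT

Answer: MQBHZNT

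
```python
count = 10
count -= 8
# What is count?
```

Trace:
`count = 10` → count = 10
`count -= 8` → count = 2
So count = 2

Answer: 2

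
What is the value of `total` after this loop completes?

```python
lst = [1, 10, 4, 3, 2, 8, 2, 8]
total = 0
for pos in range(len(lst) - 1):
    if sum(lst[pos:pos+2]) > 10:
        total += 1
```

Count windows with sum > 10
`total` takes the values: 0 → 1 → 2

Answer: 2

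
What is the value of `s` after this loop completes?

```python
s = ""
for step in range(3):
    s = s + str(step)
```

Concatenate digits 0 to 2
`s` takes the values: "" → "0" → "01" → "012"

Answer: "012"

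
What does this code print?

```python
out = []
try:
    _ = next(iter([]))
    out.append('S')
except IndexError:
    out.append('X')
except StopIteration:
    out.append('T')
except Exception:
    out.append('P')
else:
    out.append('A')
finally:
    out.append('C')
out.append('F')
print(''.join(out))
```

Execution trace: 'T' (except StopIteration) → 'C' (finally) → 'F' (after the try/except). Output: TCF

Answer: TCF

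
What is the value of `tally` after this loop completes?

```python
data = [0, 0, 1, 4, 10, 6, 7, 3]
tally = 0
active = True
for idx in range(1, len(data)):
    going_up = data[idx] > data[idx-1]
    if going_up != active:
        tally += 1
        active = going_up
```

Count direction changes in [0, 0, 1, 4, 10, 6, 7, 3]
`tally` takes the values: 0 → 1 → 2 → 3 → 4 → 5

Answer: 5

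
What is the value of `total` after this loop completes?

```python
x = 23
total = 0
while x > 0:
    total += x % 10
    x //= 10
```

Sum digits of 23
`total` takes the values: 0 → 3 → 5

Answer: 5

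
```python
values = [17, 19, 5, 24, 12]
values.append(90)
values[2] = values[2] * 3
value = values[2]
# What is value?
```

Trace:
`values = [17, 19, 5, 24, 12]` → values = [17, 19, 5, 24, 12]
`values.append(90)` → values = [17, 19, 5, 24, 12, 90]
`values[2] = values[2] * 3` → values = [17, 19, 15, 24, 12, 90]
`value = values[2]` → value = 15
So value = 15

Answer: 15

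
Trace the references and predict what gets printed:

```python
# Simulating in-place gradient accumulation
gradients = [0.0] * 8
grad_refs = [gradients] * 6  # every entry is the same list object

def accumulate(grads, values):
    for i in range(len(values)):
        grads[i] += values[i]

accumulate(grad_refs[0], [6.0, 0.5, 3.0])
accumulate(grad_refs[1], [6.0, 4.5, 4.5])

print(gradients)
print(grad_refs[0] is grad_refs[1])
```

Key concept: gradient accumulation aliasing.
Step by step:
`gradients = [0.0] * 8` → gradients = [0.0, 0.0, 0.0, 0.0, 0.0, 0.0, 0.0, 0.0]
`grad_refs = [gradients] * 6` → grad_refs = [[0.0, 0.0, 0.0, 0.0, 0.0, 0.0, 0.0, 0.0], [0.0, 0.0, 0.0, 0.0, 0.0, 0.0, 0.0, 0.0], [0.0, 0.0, 0.0, 0.0, 0.0, 0.0, 0.0, 0.0], [0.0, 0.0, 0.0, 0.0, 0.0, 0.0, 0.0, 0.0], [0.0, 0.0, 0.0, 0.0, 0.0, 0.0, 0.0, 0.0], [0.0, 0.0, 0.0, 0.0, 0.0, 0.0, 0.0, 0.0]]
`accumulate(grad_refs[0], [6.0, 0.5, 3.0])` → gradients = [6.0, 0.5, 3.0, 0.0, 0.0, 0.0, 0.0, 0.0]; grad_refs = [[6.0, 0.5, 3.0, 0.0, 0.0, 0.0, 0.0, 0.0], [6.0, 0.5, 3.0, 0.0, 0.0, 0.0, 0.0, 0.0], [6.0, 0.5, 3.0, 0.0, 0.0, 0.0, 0.0, 0.0], [6.0, 0.5, 3.0, 0.0, 0.0, 0.0, 0.0, 0.0], [6.0, 0.5, 3.0, 0.0, 0.0, 0.0, 0.0, 0.0], [6.0, 0.5, 3.0, 0.0, 0.0, 0.0, 0.0, 0.0]]
`accumulate(grad_refs[1], [6.0, 4.5, 4.5])` → gradients = [12.0, 5.0, 7.5, 0.0, 0.0, 0.0, 0.0, 0.0]; grad_refs = [[12.0, 5.0, 7.5, 0.0, 0.0, 0.0, 0.0, 0.0], [12.0, 5.0, 7.5, 0.0, 0.0, 0.0, 0.0, 0.0], [12.0, 5.0, 7.5, 0.0, 0.0, 0.0, 0.0, 0.0], [12.0, 5.0, 7.5, 0.0, 0.0, 0.0, 0.0, 0.0], [12.0, 5.0, 7.5, 0.0, 0.0, 0.0, 0.0, 0.0], [12.0, 5.0, 7.5, 0.0, 0.0, 0.0, 0.0, 0.0]]
`print(gradients)` → prints [12.0, 5.0, 7.5, 0.0, 0.0, 0.0, 0.0, 0.0]
`print(grad_refs[0] is grad_refs[1])` → prints True

Answer:
[12.0, 5.0, 7.5, 0.0, 0.0, 0.0, 0.0, 0.0]
True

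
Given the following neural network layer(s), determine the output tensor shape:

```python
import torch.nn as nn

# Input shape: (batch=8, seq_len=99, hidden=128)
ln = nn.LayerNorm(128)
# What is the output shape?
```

Input: (8, 99, 128) -> Output: (8, 99, 128)

Answer: (8, 99, 128)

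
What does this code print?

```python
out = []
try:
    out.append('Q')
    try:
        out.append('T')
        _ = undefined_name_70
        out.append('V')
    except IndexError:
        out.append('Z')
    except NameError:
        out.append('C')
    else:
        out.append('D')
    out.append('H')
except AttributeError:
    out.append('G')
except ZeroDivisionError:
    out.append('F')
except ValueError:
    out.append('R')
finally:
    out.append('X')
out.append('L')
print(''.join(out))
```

Execution trace: 'Q' (try body) → 'T' (inner try body) → 'C' (inner except NameError) → 'H' (try body, no exception) → 'X' (finally) → 'L' (after the try/except). Output: QTCHXL

Answer: QTCHXL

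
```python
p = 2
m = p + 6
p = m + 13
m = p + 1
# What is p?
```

Trace:
`p = 2` → p = 2
`m = p + 6` → m = 8
`p = m + 13` → p = 21
`m = p + 1` → m = 22
So p = 21

Answer: 21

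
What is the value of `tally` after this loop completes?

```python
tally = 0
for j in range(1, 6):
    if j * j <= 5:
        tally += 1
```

Count numbers where j² ≤ 5
`tally` takes the values: 0 → 1 → 2

Answer: 2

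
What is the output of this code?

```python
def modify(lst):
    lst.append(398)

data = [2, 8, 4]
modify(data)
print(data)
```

Key concept: function modifies passed list.
Step by step:
`data = [2, 8, 4]` → data = [2, 8, 4]
`modify(data)` → data = [2, 8, 4, 398]
`print(data)` → prints [2, 8, 4, 398]

Answer: [2, 8, 4, 398]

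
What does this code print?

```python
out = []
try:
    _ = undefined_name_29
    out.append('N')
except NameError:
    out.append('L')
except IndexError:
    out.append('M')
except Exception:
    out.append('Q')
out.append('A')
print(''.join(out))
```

Execution trace: 'L' (except NameError) → 'A' (after the try/except). Output: LA

Answer: LA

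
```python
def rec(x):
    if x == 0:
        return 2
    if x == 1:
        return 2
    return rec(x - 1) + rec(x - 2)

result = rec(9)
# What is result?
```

Build up from base cases: rec(0)=2, rec(1)=2, rec(2)=4, rec(3)=6, rec(4)=10, rec(5)=16, rec(6)=26, ..., rec(9)=110

Answer: 110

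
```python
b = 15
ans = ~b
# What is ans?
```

Trace:
`b = 15` → b = 15
`ans = ~b` → ans = -16
So ans = -16

Answer: -16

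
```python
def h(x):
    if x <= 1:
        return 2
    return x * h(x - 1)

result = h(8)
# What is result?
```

h(8) = 8 * 7 * 6 * 5 * 4 * 3 * 2 * 2 = 80640

Answer: 80640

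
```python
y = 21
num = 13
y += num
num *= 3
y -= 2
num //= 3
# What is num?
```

Trace:
`y = 21` → y = 21
`num = 13` → num = 13
`y += num` → y = 34
`num *= 3` → num = 39
`y -= 2` → y = 32
`num //= 3` → num = 13
So num = 13

Answer: 13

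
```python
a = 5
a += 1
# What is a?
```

Trace:
`a = 5` → a = 5
`a += 1` → a = 6
So a = 6

Answer: 6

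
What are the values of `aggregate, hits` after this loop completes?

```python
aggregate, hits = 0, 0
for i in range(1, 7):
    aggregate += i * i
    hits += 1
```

Sum of squares and count
`aggregate, hits` takes the values: (0, 0) → (1, 0) → (1, 1) → (5, 1) → (5, 2) → (14, 2) → (14, 3) → (30, 3) → (30, 4) → (55, 4) → (55, 5) → (91, 5) → (91, 6)

Answer: 91, 6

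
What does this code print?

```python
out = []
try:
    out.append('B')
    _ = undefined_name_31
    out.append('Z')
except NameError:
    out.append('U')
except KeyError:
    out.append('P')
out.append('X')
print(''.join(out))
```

Execution trace: 'B' (try body) → 'U' (except NameError) → 'X' (after the try/except). Output: BUX

Answer: BUX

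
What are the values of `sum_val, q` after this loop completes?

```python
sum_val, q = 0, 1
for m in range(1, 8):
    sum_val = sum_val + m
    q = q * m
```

Sum and factorial of 1 to 7
`sum_val, q` takes the values: (0, 1) → (1, 1) → (3, 1) → (3, 2) → (6, 2) → (6, 6) → (10, 6) → (10, 24) → (15, 24) → (15, 120) → (21, 120) → (21, 720) → (28, 720) → (28, 5040)

Answer: 28, 5040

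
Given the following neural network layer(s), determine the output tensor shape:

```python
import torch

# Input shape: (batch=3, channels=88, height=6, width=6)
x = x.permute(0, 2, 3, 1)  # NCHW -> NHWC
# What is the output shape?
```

Input: (3, 88, 6, 6) -> Output: (3, 6, 6, 88)

Answer: (3, 6, 6, 88)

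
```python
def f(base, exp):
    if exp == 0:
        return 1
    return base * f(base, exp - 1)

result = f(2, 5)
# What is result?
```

f(2, 5) = 2 * 2 * 2 * 2 * 2 = 32

Answer: 32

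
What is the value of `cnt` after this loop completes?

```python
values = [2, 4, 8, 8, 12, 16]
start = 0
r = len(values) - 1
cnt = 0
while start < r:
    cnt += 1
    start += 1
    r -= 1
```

Iterations until pointers meet (list length 6)
`cnt` takes the values: 0 → 1 → 2 → 3

Answer: 3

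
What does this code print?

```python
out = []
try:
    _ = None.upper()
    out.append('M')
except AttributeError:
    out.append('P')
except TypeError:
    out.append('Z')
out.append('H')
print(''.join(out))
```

Execution trace: 'P' (except AttributeError) → 'H' (after the try/except). Output: PH

Answer: PH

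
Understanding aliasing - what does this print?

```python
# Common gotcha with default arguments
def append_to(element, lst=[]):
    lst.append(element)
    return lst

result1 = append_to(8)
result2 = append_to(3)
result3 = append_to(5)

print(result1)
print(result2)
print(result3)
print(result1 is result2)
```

Key concept: mutable default argument gotcha.
Step by step:
`result1 = append_to(8)` → result1 = [8]
`result2 = append_to(3)` → result1 = [8, 3] (same object as result2); result2 = [8, 3] (same object as result1)
`result3 = append_to(5)` → result1 = [8, 3, 5] (same object as result2, result3); result2 = [8, 3, 5] (same object as result1, result3); result3 = [8, 3, 5] (same object as result1, result2)
`print(result1)` → prints [8, 3, 5]
`print(result2)` → prints [8, 3, 5]
`print(result3)` → prints [8, 3, 5]
`print(result1 is result2)` → prints True

Answer:
[8, 3, 5]
[8, 3, 5]
[8, 3, 5]
True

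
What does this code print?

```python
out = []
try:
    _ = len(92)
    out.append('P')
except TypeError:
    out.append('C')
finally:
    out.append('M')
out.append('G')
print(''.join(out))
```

Execution trace: 'C' (except TypeError) → 'M' (finally) → 'G' (after the try/except). Output: CMG

Answer: CMG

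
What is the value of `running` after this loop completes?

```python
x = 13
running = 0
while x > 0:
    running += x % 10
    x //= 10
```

Sum digits of 13
`running` takes the values: 0 → 3 → 4

Answer: 4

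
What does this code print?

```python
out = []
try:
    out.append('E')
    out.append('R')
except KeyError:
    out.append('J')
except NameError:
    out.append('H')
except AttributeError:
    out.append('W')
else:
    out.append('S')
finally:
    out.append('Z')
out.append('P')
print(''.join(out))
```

Execution trace: 'E' (try body) → 'R' (try body, no exception) → 'S' (else) → 'Z' (finally) → 'P' (after the try/except). Output: ERSZP

Answer: ERSZP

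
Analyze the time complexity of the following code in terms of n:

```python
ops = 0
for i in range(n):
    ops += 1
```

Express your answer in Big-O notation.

Each loop level contributes: n. Multiplying the contributions gives O(n).

Answer: O(n)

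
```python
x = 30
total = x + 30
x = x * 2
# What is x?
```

Trace:
`x = 30` → x = 30
`total = x + 30` → total = 60
`x = x * 2` → x = 60
So x = 60

Answer: 60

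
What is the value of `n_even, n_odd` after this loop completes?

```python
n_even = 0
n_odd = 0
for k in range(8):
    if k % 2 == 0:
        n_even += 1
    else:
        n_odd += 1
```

Count evens and odds in range(8)
`n_even, n_odd` takes the values: (0, 0) → (1, 0) → (1, 1) → (2, 1) → (2, 2) → (3, 2) → (3, 3) → (4, 3) → (4, 4)

Answer: 4, 4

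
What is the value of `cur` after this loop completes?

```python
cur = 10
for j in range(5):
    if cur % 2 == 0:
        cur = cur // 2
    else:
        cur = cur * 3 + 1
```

Collatz-style transformation from 10
`cur` takes the values: 10 → 5 → 16 → 8 → 4 → 2

Answer: 2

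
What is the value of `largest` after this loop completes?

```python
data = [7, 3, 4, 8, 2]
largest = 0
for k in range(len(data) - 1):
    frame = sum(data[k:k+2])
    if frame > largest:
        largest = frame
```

Max sum of 2-element window in [7, 3, 4, 8, 2]
`largest` takes the values: 0 → 10 → 12

Answer: 12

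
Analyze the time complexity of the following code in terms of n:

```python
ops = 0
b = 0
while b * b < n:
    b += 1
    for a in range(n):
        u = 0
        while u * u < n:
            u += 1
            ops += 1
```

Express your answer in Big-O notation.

Each loop level contributes: √n × n × √n. Multiplying the contributions gives O(n^2).

Answer: O(n^2)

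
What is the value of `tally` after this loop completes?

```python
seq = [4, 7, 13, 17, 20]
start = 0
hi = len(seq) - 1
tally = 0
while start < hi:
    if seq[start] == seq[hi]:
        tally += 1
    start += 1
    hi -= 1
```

Count matching pairs from ends
`tally` takes the values: 0

Answer: 0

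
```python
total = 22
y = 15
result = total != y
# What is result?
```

Trace:
`total = 22` → total = 22
`y = 15` → y = 15
`result = total != y` → result = True
So result = True

Answer: True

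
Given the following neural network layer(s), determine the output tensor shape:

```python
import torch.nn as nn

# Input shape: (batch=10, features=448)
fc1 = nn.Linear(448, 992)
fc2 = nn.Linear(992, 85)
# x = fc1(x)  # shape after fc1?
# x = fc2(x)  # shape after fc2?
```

Input: (10, 448) -> after fc1: (10, 992) -> Output: (10, 85)

Answer: (10, 85)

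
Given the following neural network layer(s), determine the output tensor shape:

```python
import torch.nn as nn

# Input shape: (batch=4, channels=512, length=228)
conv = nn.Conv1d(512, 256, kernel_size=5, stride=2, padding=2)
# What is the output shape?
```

Input: (4, 512, 228) -> Output: (4, 256, 114)

Answer: (4, 256, 114)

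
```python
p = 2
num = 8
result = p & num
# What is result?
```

Trace:
`p = 2` → p = 2
`num = 8` → num = 8
`result = p & num` → result = 0
So result = 0

Answer: 0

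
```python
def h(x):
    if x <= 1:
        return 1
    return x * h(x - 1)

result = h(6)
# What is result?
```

h(6) = 6 * 5 * 4 * 3 * 2 * 1 = 720

Answer: 720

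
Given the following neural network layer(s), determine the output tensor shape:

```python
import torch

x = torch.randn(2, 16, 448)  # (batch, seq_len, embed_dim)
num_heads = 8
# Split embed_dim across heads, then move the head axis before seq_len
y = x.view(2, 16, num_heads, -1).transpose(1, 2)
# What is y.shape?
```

Input: (2, 16, 448) -> head_dim = 448 // 8 = 56; after view: (2, 16, 8, 56) -> after transpose(1, 2): (2, 8, 16, 56) -> Output: (2, 8, 16, 56)

Answer: (2, 8, 16, 56)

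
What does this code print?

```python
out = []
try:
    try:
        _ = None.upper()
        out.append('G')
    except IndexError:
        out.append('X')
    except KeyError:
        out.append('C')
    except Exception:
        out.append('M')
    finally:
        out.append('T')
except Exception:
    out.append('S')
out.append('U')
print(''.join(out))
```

Execution trace: 'M' (inner except Exception) → 'T' (inner finally) → 'U' (after the try/except). Output: MTU

Answer: MTU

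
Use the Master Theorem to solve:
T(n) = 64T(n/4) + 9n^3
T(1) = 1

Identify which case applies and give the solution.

a=64, b=4, f(n)=9n^3. log_4(64) = 3. Since c=3 = 3, Case 2 applies: T(n) = Θ(n^log_b(a) · log n) = O(n^3 log n).

Answer: O(n^3 log n) - Case 2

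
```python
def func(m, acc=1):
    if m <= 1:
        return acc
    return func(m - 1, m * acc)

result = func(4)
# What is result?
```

Accumulator trace (n, acc): (4, 1) -> (3, 4) -> (2, 12) -> (1, 24) -> return 24

Answer: 24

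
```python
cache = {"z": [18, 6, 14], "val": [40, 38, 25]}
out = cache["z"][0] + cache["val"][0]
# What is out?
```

Trace:
`cache = {"z": [18, 6, 14], "val": [40, 38, 25]}` → cache = {'z': [18, 6, 14], 'val': [40, 38, 25]}
`out = cache["z"][0] + cache["val"][0]` → out = 58
So out = 58

Answer: 58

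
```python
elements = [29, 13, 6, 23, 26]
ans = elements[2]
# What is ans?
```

Trace:
`elements = [29, 13, 6, 23, 26]` → elements = [29, 13, 6, 23, 26]
`ans = elements[2]` → ans = 6
So ans = 6

Answer: 6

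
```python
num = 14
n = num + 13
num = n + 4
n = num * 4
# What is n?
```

Trace:
`num = 14` → num = 14
`n = num + 13` → n = 27
`num = n + 4` → num = 31
`n = num * 4` → n = 124
So n = 124

Answer: 124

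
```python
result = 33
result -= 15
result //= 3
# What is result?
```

Trace:
`result = 33` → result = 33
`result -= 15` → result = 18
`result //= 3` → result = 6
So result = 6

Answer: 6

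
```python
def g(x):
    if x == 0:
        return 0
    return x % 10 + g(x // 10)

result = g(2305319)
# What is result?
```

Sum of digits of 2305319: 9 + 1 + 3 + 5 + 0 + 3 + 2 = 23

Answer: 23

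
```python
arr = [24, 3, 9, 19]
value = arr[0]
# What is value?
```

Trace:
`arr = [24, 3, 9, 19]` → arr = [24, 3, 9, 19]
`value = arr[0]` → value = 24
So value = 24

Answer: 24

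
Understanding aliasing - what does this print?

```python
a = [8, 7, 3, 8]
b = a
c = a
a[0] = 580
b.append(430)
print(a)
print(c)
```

Key concept: multiple aliases.
Step by step:
`a = [8, 7, 3, 8]` → a = [8, 7, 3, 8]
`b = a` → b = [8, 7, 3, 8] (same object as a)
`c = a` → c = [8, 7, 3, 8] (same object as a, b)
`a[0] = 580` → a = [580, 7, 3, 8] (same object as b, c); b = [580, 7, 3, 8] (same object as a, c); c = [580, 7, 3, 8] (same object as a, b)
`b.append(430)` → a = [580, 7, 3, 8, 430] (same object as b, c); b = [580, 7, 3, 8, 430] (same object as a, c); c = [580, 7, 3, 8, 430] (same object as a, b)
`print(a)` → prints [580, 7, 3, 8, 430]
`print(c)` → prints [580, 7, 3, 8, 430]

Answer:
[580, 7, 3, 8, 430]
[580, 7, 3, 8, 430]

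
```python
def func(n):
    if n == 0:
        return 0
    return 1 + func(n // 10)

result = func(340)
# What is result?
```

Count of digits of 340: 3

Answer: 3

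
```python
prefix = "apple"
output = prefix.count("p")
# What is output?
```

Trace:
`prefix = "apple"` → prefix = 'apple'
`output = prefix.count("p")` → output = 2
So output = 2

Answer: 2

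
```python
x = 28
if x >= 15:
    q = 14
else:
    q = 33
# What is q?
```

Trace:
`x = 28` → x = 28
`if x >= 15: ...` → x >= 15 is True → q = 14
So q = 14

Answer: 14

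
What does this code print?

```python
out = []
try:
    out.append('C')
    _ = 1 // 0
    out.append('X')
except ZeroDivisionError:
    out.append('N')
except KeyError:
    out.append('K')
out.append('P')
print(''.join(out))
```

Execution trace: 'C' (try body) → 'N' (except ZeroDivisionError) → 'P' (after the try/except). Output: CNP

Answer: CNP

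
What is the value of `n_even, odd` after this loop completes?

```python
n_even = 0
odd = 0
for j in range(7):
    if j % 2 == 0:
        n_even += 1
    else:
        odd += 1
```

Count evens and odds in range(7)
`n_even, odd` takes the values: (0, 0) → (1, 0) → (1, 1) → (2, 1) → (2, 2) → (3, 2) → (3, 3) → (4, 3)

Answer: 4, 3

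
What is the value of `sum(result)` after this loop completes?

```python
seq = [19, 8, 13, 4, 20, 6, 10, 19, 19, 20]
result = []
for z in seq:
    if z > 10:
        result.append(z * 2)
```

Sum of doubled values > 10
`result` takes the values: [] → [38] → [38, 26] → [38, 26, 40] → [38, 26, 40, 38] → [38, 26, 40, 38, 38] → [38, 26, 40, 38, 38, 40]
So `sum(result)` = 220

Answer: 220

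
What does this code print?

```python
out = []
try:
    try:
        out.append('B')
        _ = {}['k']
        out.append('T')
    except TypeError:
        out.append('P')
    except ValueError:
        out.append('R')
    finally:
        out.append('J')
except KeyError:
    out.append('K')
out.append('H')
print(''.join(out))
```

Execution trace: 'B' (inner try body) → 'J' (inner finally) → 'K' (outer except KeyError) → 'H' (after the try/except). Output: BJKH

Answer: BJKH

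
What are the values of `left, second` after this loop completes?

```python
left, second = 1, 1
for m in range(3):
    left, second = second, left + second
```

Fibonacci: after 3 iterations
`left, second` takes the values: (1, 1) → (1, 2) → (2, 3) → (3, 5)

Answer: 3, 5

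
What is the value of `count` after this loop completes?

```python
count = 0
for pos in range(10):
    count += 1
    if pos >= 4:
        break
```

Loop breaks when pos reaches 4, count is 5
`count` takes the values: 0 → 1 → 2 → 3 → 4 → 5

Answer: 5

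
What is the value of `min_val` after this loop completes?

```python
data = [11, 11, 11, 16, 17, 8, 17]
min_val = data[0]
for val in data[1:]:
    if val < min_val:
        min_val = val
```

Minimum of [11, 11, 11, 16, 17, 8, 17]
`min_val` takes the values: 11 → 8

Answer: 8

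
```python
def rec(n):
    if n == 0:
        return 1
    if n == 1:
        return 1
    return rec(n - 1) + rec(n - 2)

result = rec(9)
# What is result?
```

Build up from base cases: rec(0)=1, rec(1)=1, rec(2)=2, rec(3)=3, rec(4)=5, rec(5)=8, rec(6)=13, ..., rec(9)=55

Answer: 55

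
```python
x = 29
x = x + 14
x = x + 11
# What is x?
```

Trace:
`x = 29` → x = 29
`x = x + 14` → x = 43
`x = x + 11` → x = 54
So x = 54

Answer: 54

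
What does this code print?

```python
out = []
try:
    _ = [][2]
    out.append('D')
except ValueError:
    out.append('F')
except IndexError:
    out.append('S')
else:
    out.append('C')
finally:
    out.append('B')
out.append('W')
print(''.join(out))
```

Execution trace: 'S' (except IndexError) → 'B' (finally) → 'W' (after the try/except). Output: SBW

Answer: SBW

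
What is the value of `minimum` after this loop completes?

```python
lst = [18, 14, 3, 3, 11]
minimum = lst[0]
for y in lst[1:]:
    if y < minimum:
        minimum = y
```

Minimum of [18, 14, 3, 3, 11]
`minimum` takes the values: 18 → 14 → 3

Answer: 3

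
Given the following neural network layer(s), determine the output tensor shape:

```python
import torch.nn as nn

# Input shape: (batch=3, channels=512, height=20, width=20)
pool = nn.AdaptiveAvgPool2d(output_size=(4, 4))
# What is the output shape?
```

Input: (3, 512, 20, 20) -> Output: (3, 512, 4, 4)

Answer: (3, 512, 4, 4)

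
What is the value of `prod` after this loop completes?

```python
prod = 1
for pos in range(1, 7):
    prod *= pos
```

6! = 720
`prod` takes the values: 1 → 2 → 6 → 24 → 120 → 720

Answer: 720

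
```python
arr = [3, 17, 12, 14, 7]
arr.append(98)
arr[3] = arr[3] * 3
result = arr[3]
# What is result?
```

Trace:
`arr = [3, 17, 12, 14, 7]` → arr = [3, 17, 12, 14, 7]
`arr.append(98)` → arr = [3, 17, 12, 14, 7, 98]
`arr[3] = arr[3] * 3` → arr = [3, 17, 12, 42, 7, 98]
`result = arr[3]` → result = 42
So result = 42

Answer: 42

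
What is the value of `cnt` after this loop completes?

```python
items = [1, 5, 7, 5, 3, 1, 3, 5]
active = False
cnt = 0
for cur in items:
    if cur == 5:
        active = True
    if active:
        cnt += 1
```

Count elements after first 5 in [1, 5, 7, 5, 3, 1, 3, 5]
`cnt` takes the values: 0 → 1 → 2 → 3 → 4 → 5 → 6 → 7

Answer: 7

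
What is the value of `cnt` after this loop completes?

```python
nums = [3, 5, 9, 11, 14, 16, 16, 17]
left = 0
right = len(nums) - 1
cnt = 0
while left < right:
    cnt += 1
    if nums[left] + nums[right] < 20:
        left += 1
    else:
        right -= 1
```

Steps to find pair summing to 20
`cnt` takes the values: 0 → 1 → 2 → 3 → 4 → 5 → 6 → 7

Answer: 7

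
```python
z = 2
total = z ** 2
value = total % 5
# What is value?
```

Trace:
`z = 2` → z = 2
`total = z ** 2` → total = 4
`value = total % 5` → value = 4
So value = 4

Answer: 4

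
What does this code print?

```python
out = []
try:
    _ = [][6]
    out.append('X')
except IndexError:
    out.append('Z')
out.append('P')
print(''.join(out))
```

Execution trace: 'Z' (except IndexError) → 'P' (after the try/except). Output: ZP

Answer: ZP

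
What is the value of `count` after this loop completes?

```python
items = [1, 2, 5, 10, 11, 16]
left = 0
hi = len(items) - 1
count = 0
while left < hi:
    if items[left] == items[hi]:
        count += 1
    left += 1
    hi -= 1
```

Count matching pairs from ends
`count` takes the values: 0

Answer: 0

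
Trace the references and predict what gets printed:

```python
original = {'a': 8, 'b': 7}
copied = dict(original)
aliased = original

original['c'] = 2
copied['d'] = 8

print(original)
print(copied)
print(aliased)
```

Key concept: dict() creates copy, assignment creates alias.
Step by step:
`original = {'a': 8, 'b': 7}` → original = {'a': 8, 'b': 7}
`copied = dict(original)` → copied = {'a': 8, 'b': 7}
`aliased = original` → aliased = {'a': 8, 'b': 7} (same object as original)
`original['c'] = 2` → original = {'a': 8, 'b': 7, 'c': 2} (same object as aliased); aliased = {'a': 8, 'b': 7, 'c': 2} (same object as original)
`copied['d'] = 8` → copied = {'a': 8, 'b': 7, 'd': 8}
`print(original)` → prints {'a': 8, 'b': 7, 'c': 2}
`print(copied)` → prints {'a': 8, 'b': 7, 'd': 8}
`print(aliased)` → prints {'a': 8, 'b': 7, 'c': 2}

Answer:
{'a': 8, 'b': 7, 'c': 2}
{'a': 8, 'b': 7, 'd': 8}
{'a': 8, 'b': 7, 'c': 2}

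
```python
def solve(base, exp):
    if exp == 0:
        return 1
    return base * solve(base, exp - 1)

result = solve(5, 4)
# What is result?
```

solve(5, 4) = 5 * 5 * 5 * 5 = 625

Answer: 625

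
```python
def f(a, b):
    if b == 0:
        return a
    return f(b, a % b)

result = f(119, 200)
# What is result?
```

f(119, 200) -> f(200, 119) -> f(119, 81) -> f(81, 38) -> f(38, 5) -> f(5, 3) -> f(3, 2) -> f(2, 1) -> f(1, 0) -> 1

Answer: 1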